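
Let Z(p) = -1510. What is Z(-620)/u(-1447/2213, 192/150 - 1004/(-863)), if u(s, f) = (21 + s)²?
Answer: -3697513595/1013670338 ≈ -3.6476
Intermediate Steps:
Z(-620)/u(-1447/2213, 192/150 - 1004/(-863)) = -1510/(21 - 1447/2213)² = -1510/((45026/2213)²) = -1510/2027340676/4897369 = -1510*4897369/2027340676 = -3697513595/1013670338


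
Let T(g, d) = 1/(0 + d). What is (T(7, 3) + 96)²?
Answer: 83521/9 ≈ 9280.1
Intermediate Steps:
T(g, d) = 1/d
(T(7, 3) + 96)² = (1/3 + 96)² = (⅓ + 96)² = (289/3)² = 83521/9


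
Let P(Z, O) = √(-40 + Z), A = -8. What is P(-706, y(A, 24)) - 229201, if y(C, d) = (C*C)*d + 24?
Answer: -229201 + I*√746 ≈ -2.292e+5 + 27.313*I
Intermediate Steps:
y(C, d) = 24 + d*C² (y(C, d) = C²*d + 24 = d*C² + 24 = 24 + d*C²)
P(-706, y(A, 24)) - 229201 = √(-40 - 706) - 229201 = √(-746) - 229201 = I*√746 - 229201 = -229201 + I*√746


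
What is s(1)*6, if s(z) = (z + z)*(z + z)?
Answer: 24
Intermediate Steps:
s(z) = 4*z² (s(z) = (2*z)*(2*z) = 4*z²)
s(1)*6 = (4*1²)*6 = (4*1)*6 = 4*6 = 24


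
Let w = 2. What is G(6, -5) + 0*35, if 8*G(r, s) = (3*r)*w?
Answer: 9/2 ≈ 4.5000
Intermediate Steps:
G(r, s) = 3*r/4 (G(r, s) = ((3*r)*2)/8 = (6*r)/8 = 3*r/4)
G(6, -5) + 0*35 = (3/4)*6 + 0*35 = 9/2 + 0 = 9/2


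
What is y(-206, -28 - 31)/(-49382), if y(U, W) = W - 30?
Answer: 89/49382 ≈ 0.0018023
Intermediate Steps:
y(U, W) = -30 + W
y(-206, -28 - 31)/(-49382) = (-30 + (-28 - 31))/(-49382) = (-30 - 59)*(-1/49382) = -89*(-1/49382) = 89/49382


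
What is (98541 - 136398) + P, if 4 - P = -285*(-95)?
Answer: -64928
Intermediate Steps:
P = -27071 (P = 4 - (-285)*(-95) = 4 - 1*27075 = 4 - 27075 = -27071)
(98541 - 136398) + P = (98541 - 136398) - 27071 = -37857 - 27071 = -64928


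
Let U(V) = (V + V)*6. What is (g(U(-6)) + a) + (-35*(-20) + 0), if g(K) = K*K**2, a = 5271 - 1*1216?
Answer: -368493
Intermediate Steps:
U(V) = 12*V (U(V) = (2*V)*6 = 12*V)
a = 4055 (a = 5271 - 1216 = 4055)
g(K) = K**3
(g(U(-6)) + a) + (-35*(-20) + 0) = ((12*(-6))**3 + 4055) + (-35*(-20) + 0) = ((-72)**3 + 4055) + (700 + 0) = (-373248 + 4055) + 700 = -369193 + 700 = -368493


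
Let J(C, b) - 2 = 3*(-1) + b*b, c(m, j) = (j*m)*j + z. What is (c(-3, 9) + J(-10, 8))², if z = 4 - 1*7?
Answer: 33489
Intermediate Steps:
z = -3 (z = 4 - 7 = -3)
c(m, j) = -3 + m*j² (c(m, j) = (j*m)*j - 3 = m*j² - 3 = -3 + m*j²)
J(C, b) = -1 + b² (J(C, b) = 2 + (3*(-1) + b*b) = 2 + (-3 + b²) = -1 + b²)
(c(-3, 9) + J(-10, 8))² = ((-3 - 3*9²) + (-1 + 8²))² = ((-3 - 3*81) + (-1 + 64))² = ((-3 - 243) + 63)² = (-246 + 63)² = (-183)² = 33489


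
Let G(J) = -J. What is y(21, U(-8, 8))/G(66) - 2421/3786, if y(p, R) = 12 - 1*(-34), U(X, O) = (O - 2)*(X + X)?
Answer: -55657/41646 ≈ -1.3364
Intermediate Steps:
U(X, O) = 2*X*(-2 + O) (U(X, O) = (-2 + O)*(2*X) = 2*X*(-2 + O))
y(p, R) = 46 (y(p, R) = 12 + 34 = 46)
y(21, U(-8, 8))/G(66) - 2421/3786 = 46/((-1*66)) - 2421/3786 = 46/(-66) - 2421*1/3786 = 46*(-1/66) - 807/1262 = -23/33 - 807/1262 = -55657/41646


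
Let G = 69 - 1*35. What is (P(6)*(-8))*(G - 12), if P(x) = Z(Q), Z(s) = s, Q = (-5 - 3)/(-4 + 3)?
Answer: -1408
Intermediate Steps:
Q = 8 (Q = -8/(-1) = -8*(-1) = 8)
P(x) = 8
G = 34 (G = 69 - 35 = 34)
(P(6)*(-8))*(G - 12) = (8*(-8))*(34 - 12) = -64*22 = -1408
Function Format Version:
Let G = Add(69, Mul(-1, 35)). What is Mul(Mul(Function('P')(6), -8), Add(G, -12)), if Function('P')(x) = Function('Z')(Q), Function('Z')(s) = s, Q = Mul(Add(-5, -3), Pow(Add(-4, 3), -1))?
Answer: -1408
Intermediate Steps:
Q = 8 (Q = Mul(-8, Pow(-1, -1)) = Mul(-8, -1) = 8)
Function('P')(x) = 8
G = 34 (G = Add(69, -35) = 34)
Mul(Mul(Function('P')(6), -8), Add(G, -12)) = Mul(Mul(8, -8), Add(34, -12)) = Mul(-64, 22) = -1408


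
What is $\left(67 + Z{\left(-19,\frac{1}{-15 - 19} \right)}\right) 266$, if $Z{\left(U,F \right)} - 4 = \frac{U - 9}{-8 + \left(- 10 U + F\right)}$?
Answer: $\frac{116594450}{6187} \approx 18845.0$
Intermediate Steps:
$Z{\left(U,F \right)} = 4 + \frac{-9 + U}{-8 + F - 10 U}$ ($Z{\left(U,F \right)} = 4 + \frac{U - 9}{-8 + \left(- 10 U + F\right)} = 4 + \frac{-9 + U}{-8 + \left(F - 10 U\right)} = 4 + \frac{-9 + U}{-8 + F - 10 U}$)
$\left(67 + Z{\left(-19,\frac{1}{-15 - 19} \right)}\right) 266 = \left(67 + \frac{41 - \frac{4}{-15 - 19} + 39 \left(-19\right)}{8 - \frac{1}{-15 - 19} + 10 \left(-19\right)}\right) 266 = \left(67 + \frac{41 - \frac{4}{-34} - 741}{8 - \frac{1}{-34} - 190}\right) 266 = \left(67 + \frac{41 - - \frac{2}{17} - 741}{8 - - \frac{1}{34} - 190}\right) 266 = \left(67 + \frac{41 + \frac{2}{17} - 741}{8 + \frac{1}{34} - 190}\right) 266 = \left(67 + \frac{1}{- \frac{6187}{34}} \left(- \frac{11898}{17}\right)\right) 266 = \left(67 - - \frac{23796}{6187}\right) 266 = \left(67 + \frac{23796}{6187}\right) 266 = \frac{438325}{6187} \cdot 266 = \frac{116594450}{6187}$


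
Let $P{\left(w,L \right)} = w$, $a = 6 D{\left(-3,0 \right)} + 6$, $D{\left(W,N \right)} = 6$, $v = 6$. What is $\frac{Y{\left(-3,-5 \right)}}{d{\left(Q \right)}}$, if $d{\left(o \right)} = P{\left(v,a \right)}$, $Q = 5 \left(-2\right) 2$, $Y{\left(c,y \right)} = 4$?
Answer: $\frac{2}{3} \approx 0.66667$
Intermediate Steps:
$a = 42$ ($a = 6 \cdot 6 + 6 = 36 + 6 = 42$)
$Q = -20$ ($Q = \left(-10\right) 2 = -20$)
$d{\left(o \right)} = 6$
$\frac{Y{\left(-3,-5 \right)}}{d{\left(Q \right)}} = \frac{1}{6} \cdot 4 = \frac{2}{3}$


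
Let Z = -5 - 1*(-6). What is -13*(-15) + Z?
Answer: 196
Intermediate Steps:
Z = 1 (Z = -5 + 6 = 1)
-13*(-15) + Z = -13*(-15) + 1 = 195 + 1 = 196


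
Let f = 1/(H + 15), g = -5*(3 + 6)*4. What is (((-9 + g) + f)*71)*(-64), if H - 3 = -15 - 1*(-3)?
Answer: 2574176/3 ≈ 8.5806e+5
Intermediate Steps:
H = -9 (H = 3 + (-15 - 1*(-3)) = 3 + (-15 + 3) = 3 - 12 = -9)
g = -180 (g = -5*9*4 = -45*4 = -180)
f = 1/6 (f = 1/(-9 + 15) = 1/6 ≈ 0.16667)
(((-9 + g) + f)*71)*(-64) = (((-9 - 180) + 1/6)*71)*(-64) = ((-189 + 1/6)*71)*(-64) = -1133/6*71*(-64) = -80443/6*(-64) = 2574176/3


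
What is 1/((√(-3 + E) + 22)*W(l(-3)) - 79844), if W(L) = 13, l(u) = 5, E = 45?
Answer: -39779/3164734133 - 13*√42/6329468266 ≈ -1.2583e-5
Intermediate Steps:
1/((√(-3 + E) + 22)*W(l(-3)) - 79844) = 1/((√(-3 + 45) + 22)*13 - 79844) = 1/((√42 + 22)*13 - 79844) = 1/((22 + √42)*13 - 79844) = 1/((286 + 13*√42) - 79844) = 1/(-79558 + 13*√42)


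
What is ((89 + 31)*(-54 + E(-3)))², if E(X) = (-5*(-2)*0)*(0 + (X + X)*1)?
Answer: 41990400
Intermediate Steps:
E(X) = 0 (E(X) = (10*0)*(0 + (2*X)*1) = 0*(0 + 2*X) = 0*(2*X) = 0)
((89 + 31)*(-54 + E(-3)))² = ((89 + 31)*(-54 + 0))² = (120*(-54))² = (-6480)² = 41990400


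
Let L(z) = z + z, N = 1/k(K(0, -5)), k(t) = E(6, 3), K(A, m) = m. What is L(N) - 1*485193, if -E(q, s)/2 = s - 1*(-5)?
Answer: -3881545/8 ≈ -4.8519e+5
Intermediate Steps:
E(q, s) = -10 - 2*s (E(q, s) = -2*(s - 1*(-5)) = -2*(s + 5) = -2*(5 + s) = -10 - 2*s)
k(t) = -16 (k(t) = -10 - 2*3 = -10 - 6 = -16)
N = -1/16 (N = 1/(-16) = -1/16 ≈ -0.062500)
L(z) = 2*z
L(N) - 1*485193 = 2*(-1/16) - 1*485193 = -⅛ - 485193 = -3881545/8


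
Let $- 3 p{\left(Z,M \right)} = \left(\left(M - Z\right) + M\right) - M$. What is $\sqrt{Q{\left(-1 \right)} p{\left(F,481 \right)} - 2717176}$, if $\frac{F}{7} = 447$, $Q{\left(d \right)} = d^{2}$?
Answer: $\frac{4 i \sqrt{1527915}}{3} \approx 1648.1 i$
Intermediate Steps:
$F = 3129$ ($F = 7 \cdot 447 = 3129$)
$p{\left(Z,M \right)} = - \frac{M}{3} + \frac{Z}{3}$ ($p{\left(Z,M \right)} = - \frac{\left(\left(M - Z\right) + M\right) - M}{3} = - \frac{\left(- Z + 2 M\right) - M}{3} = - \frac{M - Z}{3} = - \frac{M}{3} + \frac{Z}{3}$)
$\sqrt{Q{\left(-1 \right)} p{\left(F,481 \right)} - 2717176} = \sqrt{\left(-1\right)^{2} \left(\left(- \frac{1}{3}\right) 481 + \frac{1}{3} \cdot 3129\right) - 2717176} = \sqrt{1 \left(- \frac{481}{3} + 1043\right) - 2717176} = \sqrt{1 \cdot \frac{2648}{3} - 2717176} = \sqrt{\frac{2648}{3} - 2717176} = \sqrt{- \frac{8148880}{3}} = \frac{4 i \sqrt{1527915}}{3}$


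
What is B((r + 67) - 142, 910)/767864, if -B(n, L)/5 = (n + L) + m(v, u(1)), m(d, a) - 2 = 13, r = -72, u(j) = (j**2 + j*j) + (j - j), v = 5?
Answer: -1945/383932 ≈ -0.0050660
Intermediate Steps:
u(j) = 2*j**2 (u(j) = (j**2 + j**2) + 0 = 2*j**2 + 0 = 2*j**2)
m(d, a) = 15 (m(d, a) = 2 + 13 = 15)
B(n, L) = -75 - 5*L - 5*n (B(n, L) = -5*((n + L) + 15) = -5*((L + n) + 15) = -5*(15 + L + n) = -75 - 5*L - 5*n)
B((r + 67) - 142, 910)/767864 = (-75 - 5*910 - 5*((-72 + 67) - 142))/767864 = (-75 - 4550 - 5*(-5 - 142))*(1/767864) = (-75 - 4550 - 5*(-147))*(1/767864) = (-75 - 4550 + 735)*(1/767864) = -3890*1/767864 = -1945/383932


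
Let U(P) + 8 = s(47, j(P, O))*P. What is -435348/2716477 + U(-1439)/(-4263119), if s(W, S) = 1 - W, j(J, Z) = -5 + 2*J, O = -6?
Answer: -14645561706/83314134617 ≈ -0.17579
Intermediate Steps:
U(P) = -8 - 46*P (U(P) = -8 + (1 - 1*47)*P = -8 + (1 - 47)*P = -8 - 46*P)
-435348/2716477 + U(-1439)/(-4263119) = -435348/2716477 + (-8 - 46*(-1439))/(-4263119) = -435348*1/2716477 + (-8 + 66194)*(-1/4263119) = -3132/19543 + 66186*(-1/4263119) = -3132/19543 - 66186/4263119 = -14645561706/83314134617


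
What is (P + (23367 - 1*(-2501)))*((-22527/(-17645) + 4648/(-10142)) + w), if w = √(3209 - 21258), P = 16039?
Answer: 3068742202359/89477795 + 41907*I*√18049 ≈ 34296.0 + 5.6301e+6*I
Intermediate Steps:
w = I*√18049 (w = √(-18049) = I*√18049 ≈ 134.35*I)
(P + (23367 - 1*(-2501)))*((-22527/(-17645) + 4648/(-10142)) + w) = (16039 + (23367 - 1*(-2501)))*((-22527/(-17645) + 4648/(-10142)) + I*√18049) = (16039 + (23367 + 2501))*((-22527*(-1/17645) + 4648*(-1/10142)) + I*√18049) = (16039 + 25868)*((22527/17645 - 2324/5071) + I*√18049) = 41907*(73227437/89477795 + I*√18049) = 3068742202359/89477795 + 41907*I*√18049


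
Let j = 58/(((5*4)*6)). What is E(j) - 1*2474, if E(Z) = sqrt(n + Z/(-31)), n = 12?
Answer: -2474 + sqrt(10365315)/930 ≈ -2470.5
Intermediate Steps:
j = 29/60 (j = 58/((20*6)) = 58/120 = 58*(1/120) = 29/60 ≈ 0.48333)
E(Z) = sqrt(12 - Z/31) (E(Z) = sqrt(12 + Z/(-31)) = sqrt(12 + Z*(-1/31)) = sqrt(12 - Z/31))
E(j) - 1*2474 = sqrt(11532 - 31*29/60)/31 - 1*2474 = sqrt(11532 - 899/60)/31 - 2474 = sqrt(691021/60)/31 - 2474 = (sqrt(10365315)/30)/31 - 2474 = sqrt(10365315)/930 - 2474 = -2474 + sqrt(10365315)/930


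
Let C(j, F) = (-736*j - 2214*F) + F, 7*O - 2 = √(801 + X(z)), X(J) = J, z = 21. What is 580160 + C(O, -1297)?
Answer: 24151475/7 - 736*√822/7 ≈ 3.4472e+6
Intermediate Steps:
O = 2/7 + √822/7 (O = 2/7 + √(801 + 21)/7 = 2/7 + √822/7 ≈ 4.3815)
C(j, F) = -2213*F - 736*j (C(j, F) = (-2214*F - 736*j) + F = -2213*F - 736*j)
580160 + C(O, -1297) = 580160 + (-2213*(-1297) - 736*(2/7 + √822/7)) = 580160 + (2870261 + (-1472/7 - 736*√822/7)) = 580160 + (20090355/7 - 736*√822/7) = 24151475/7 - 736*√822/7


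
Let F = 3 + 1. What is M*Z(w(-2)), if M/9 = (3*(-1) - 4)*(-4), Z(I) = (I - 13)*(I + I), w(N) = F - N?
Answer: -21168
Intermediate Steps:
F = 4
w(N) = 4 - N
Z(I) = 2*I*(-13 + I) (Z(I) = (-13 + I)*(2*I) = 2*I*(-13 + I))
M = 252 (M = 9*((3*(-1) - 4)*(-4)) = 9*((-3 - 4)*(-4)) = 9*(-7*(-4)) = 9*28 = 252)
M*Z(w(-2)) = 252*(2*(4 - 1*(-2))*(-13 + (4 - 1*(-2)))) = 252*(2*(4 + 2)*(-13 + (4 + 2))) = 252*(2*6*(-13 + 6)) = 252*(2*6*(-7)) = 252*(-84) = -21168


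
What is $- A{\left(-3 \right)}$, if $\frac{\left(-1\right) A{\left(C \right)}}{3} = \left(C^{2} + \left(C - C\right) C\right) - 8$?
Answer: $3$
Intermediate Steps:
$A{\left(C \right)} = 24 - 3 C^{2}$ ($A{\left(C \right)} = - 3 \left(\left(C^{2} + \left(C - C\right) C\right) - 8\right) = - 3 \left(\left(C^{2} + 0 C\right) - 8\right) = - 3 \left(\left(C^{2} + 0\right) - 8\right) = - 3 \left(C^{2} - 8\right) = - 3 \left(-8 + C^{2}\right) = 24 - 3 C^{2}$)
$- A{\left(-3 \right)} = - (24 - 3 \left(-3\right)^{2}) = - (24 - 27) = \left(-1\right) \left(-3\right) = 3$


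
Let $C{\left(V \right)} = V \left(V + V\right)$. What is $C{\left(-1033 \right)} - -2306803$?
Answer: $4440981$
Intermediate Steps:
$C{\left(V \right)} = 2 V^{2}$ ($C{\left(V \right)} = V 2 V = 2 V^{2}$)
$C{\left(-1033 \right)} - -2306803 = 2 \left(-1033\right)^{2} - -2306803 = 2 \cdot 1067089 + 2306803 = 2134178 + 2306803 = 4440981$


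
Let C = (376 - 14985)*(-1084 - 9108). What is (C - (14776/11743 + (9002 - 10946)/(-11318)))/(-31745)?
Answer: -1413515628774508/301367243795 ≈ -4690.3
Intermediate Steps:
C = 148894928 (C = -14609*(-10192) = 148894928)
(C - (14776/11743 + (9002 - 10946)/(-11318)))/(-31745) = (148894928 - (14776/11743 + (9002 - 10946)/(-11318)))/(-31745) = (148894928 - (14776*(1/11743) - 1944*(-1/11318)))*(-1/31745) = (148894928 - (14776/11743 + 972/5659))*(-1/31745) = (148894928 - 1*95031580/66453637)*(-1/31745) = (148894928 - 95031580/66453637)*(-1/31745) = (9894609401421556/66453637)*(-1/31745) = -1413515628774508/301367243795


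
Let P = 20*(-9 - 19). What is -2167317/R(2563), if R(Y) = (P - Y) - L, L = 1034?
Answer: 2167317/4157 ≈ 521.37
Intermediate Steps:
P = -560 (P = 20*(-28) = -560)
R(Y) = -1594 - Y (R(Y) = (-560 - Y) - 1*1034 = (-560 - Y) - 1034 = -1594 - Y)
-2167317/R(2563) = -2167317/(-1594 - 1*2563) = -2167317/(-1594 - 2563) = -2167317/(-4157) = -2167317*(-1/4157) = 2167317/4157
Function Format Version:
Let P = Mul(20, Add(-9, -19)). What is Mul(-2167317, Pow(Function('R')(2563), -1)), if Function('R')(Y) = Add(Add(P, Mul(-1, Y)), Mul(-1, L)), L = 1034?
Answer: Rational(2167317, 4157) ≈ 521.37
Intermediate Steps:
P = -560 (P = Mul(20, -28) = -560)
Function('R')(Y) = Add(-1594, Mul(-1, Y)) (Function('R')(Y) = Add(Add(-560, Mul(-1, Y)), Mul(-1, 1034)) = Add(Add(-560, Mul(-1, Y)), -1034) = Add(-1594, Mul(-1, Y)))
Mul(-2167317, Pow(Function('R')(2563), -1)) = Mul(-2167317, Pow(Add(-1594, Mul(-1, 2563)), -1)) = Mul(-2167317, Pow(Add(-1594, -2563), -1)) = Mul(-2167317, Pow(-4157, -1)) = Mul(-2167317, Rational(-1, 4157)) = Rational(2167317, 4157)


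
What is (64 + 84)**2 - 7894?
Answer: 14010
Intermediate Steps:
(64 + 84)**2 - 7894 = 148**2 - 7894 = 21904 - 7894 = 14010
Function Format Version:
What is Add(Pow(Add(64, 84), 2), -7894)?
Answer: 14010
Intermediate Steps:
Add(Pow(Add(64, 84), 2), -7894) = Add(Pow(148, 2), -7894) = Add(21904, -7894) = 14010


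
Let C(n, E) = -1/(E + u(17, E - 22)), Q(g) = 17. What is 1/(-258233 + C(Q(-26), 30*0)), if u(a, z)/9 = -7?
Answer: -63/16268678 ≈ -3.8725e-6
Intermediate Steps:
u(a, z) = -63 (u(a, z) = 9*(-7) = -63)
C(n, E) = -1/(-63 + E) (C(n, E) = -1/(E - 63) = -1/(-63 + E))
1/(-258233 + C(Q(-26), 30*0)) = 1/(-258233 - 1/(-63 + 30*0)) = 1/(-258233 - 1/(-63 + 0)) = 1/(-258233 - 1/(-63)) = 1/(-258233 - 1*(-1/63)) = 1/(-258233 + 1/63) = 1/(-16268678/63) = -63/16268678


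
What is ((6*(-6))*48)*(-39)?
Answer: 67392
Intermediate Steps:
((6*(-6))*48)*(-39) = -36*48*(-39) = -1728*(-39) = 67392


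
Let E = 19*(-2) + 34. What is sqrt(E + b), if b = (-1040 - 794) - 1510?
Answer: 6*I*sqrt(93) ≈ 57.862*I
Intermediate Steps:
E = -4 (E = -38 + 34 = -4)
b = -3344 (b = -1834 - 1510 = -3344)
sqrt(E + b) = sqrt(-4 - 3344) = sqrt(-3348) = 6*I*sqrt(93)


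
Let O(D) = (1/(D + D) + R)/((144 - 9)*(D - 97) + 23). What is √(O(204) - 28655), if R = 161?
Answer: I*√62404741398393354/1475736 ≈ 169.28*I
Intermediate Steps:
O(D) = (161 + 1/(2*D))/(-13072 + 135*D) (O(D) = (1/(D + D) + 161)/((144 - 9)*(D - 97) + 23) = (1/(2*D) + 161)/(135*(-97 + D) + 23) = (1/(2*D) + 161)/((-13095 + 135*D) + 23) = (161 + 1/(2*D))/(-13072 + 135*D))
√(O(204) - 28655) = √((½)*(1 + 322*204)/(204*(-13072 + 135*204)) - 28655) = √((½)*(1/204)*(1 + 65688)/(-13072 + 27540) - 28655) = √((½)*(1/204)*65689/14468 - 28655) = √((½)*(1/204)*(1/14468)*65689 - 28655) = √(65689/5902944 - 28655) = √(-169148794631/5902944) = I*√62404741398393354/1475736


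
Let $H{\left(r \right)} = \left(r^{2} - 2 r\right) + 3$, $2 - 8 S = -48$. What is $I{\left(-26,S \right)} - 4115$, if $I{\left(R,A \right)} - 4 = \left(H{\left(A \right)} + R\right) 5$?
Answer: $- \frac{65491}{16} \approx -4093.2$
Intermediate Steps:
$S = \frac{25}{4}$ ($S = \frac{1}{4} - -6 = \frac{1}{4} + 6 = \frac{25}{4} \approx 6.25$)
$H{\left(r \right)} = 3 + r^{2} - 2 r$
$I{\left(R,A \right)} = 19 - 10 A + 5 R + 5 A^{2}$ ($I{\left(R,A \right)} = 4 + \left(\left(3 + A^{2} - 2 A\right) + R\right) 5 = 4 + \left(3 + R + A^{2} - 2 A\right) 5 = 4 + \left(15 - 10 A + 5 R + 5 A^{2}\right) = 19 - 10 A + 5 R + 5 A^{2}$)
$I{\left(-26,S \right)} - 4115 = \left(19 - \frac{125}{2} + 5 \left(-26\right) + 5 \left(\frac{25}{4}\right)^{2}\right) - 4115 = \left(19 - \frac{125}{2} - 130 + 5 \cdot \frac{625}{16}\right) - 4115 = \left(19 - \frac{125}{2} - 130 + \frac{3125}{16}\right) - 4115 = \frac{349}{16} - 4115 = - \frac{65491}{16}$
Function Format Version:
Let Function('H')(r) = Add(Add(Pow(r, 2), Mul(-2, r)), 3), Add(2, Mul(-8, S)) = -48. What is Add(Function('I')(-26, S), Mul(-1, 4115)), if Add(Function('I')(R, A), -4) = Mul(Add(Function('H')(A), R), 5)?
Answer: Rational(-65491, 16) ≈ -4093.2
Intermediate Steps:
S = Rational(25, 4) (S = Add(Rational(1, 4), Mul(Rational(-1, 8), -48)) = Add(Rational(1, 4), 6) = Rational(25, 4) ≈ 6.2500)
Function('H')(r) = Add(3, Pow(r, 2), Mul(-2, r))
Function('I')(R, A) = Add(19, Mul(-10, A), Mul(5, R), Mul(5, Pow(A, 2))) (Function('I')(R, A) = Add(4, Mul(Add(Add(3, Pow(A, 2), Mul(-2, A)), R), 5)) = Add(4, Mul(Add(3, R, Pow(A, 2), Mul(-2, A)), 5)) = Add(4, Add(15, Mul(-10, A), Mul(5, R), Mul(5, Pow(A, 2)))) = Add(19, Mul(-10, A), Mul(5, R), Mul(5, Pow(A, 2))))
Add(Function('I')(-26, S), Mul(-1, 4115)) = Add(Add(19, Mul(-10, Rational(25, 4)), Mul(5, -26), Mul(5, Pow(Rational(25, 4), 2))), Mul(-1, 4115)) = Add(Add(19, Rational(-125, 2), -130, Mul(5, Rational(625, 16))), -4115) = Add(Add(19, Rational(-125, 2), -130, Rational(3125, 16)), -4115) = Add(Rational(349, 16), -4115) = Rational(-65491, 16)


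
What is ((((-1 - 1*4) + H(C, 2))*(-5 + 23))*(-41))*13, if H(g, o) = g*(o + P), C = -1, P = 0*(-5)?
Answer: 67158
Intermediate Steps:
P = 0
H(g, o) = g*o (H(g, o) = g*(o + 0) = g*o)
((((-1 - 1*4) + H(C, 2))*(-5 + 23))*(-41))*13 = ((((-1 - 1*4) - 1*2)*(-5 + 23))*(-41))*13 = ((((-1 - 4) - 2)*18)*(-41))*13 = (((-5 - 2)*18)*(-41))*13 = (-7*18*(-41))*13 = -126*(-41)*13 = 5166*13 = 67158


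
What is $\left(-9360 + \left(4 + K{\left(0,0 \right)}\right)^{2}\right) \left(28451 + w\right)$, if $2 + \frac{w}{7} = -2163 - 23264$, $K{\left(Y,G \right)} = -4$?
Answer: $1399806720$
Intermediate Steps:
$w = -178003$ ($w = -14 + 7 \left(-2163 - 23264\right) = -14 + 7 \left(-25427\right) = -14 - 177989 = -178003$)
$\left(-9360 + \left(4 + K{\left(0,0 \right)}\right)^{2}\right) \left(28451 + w\right) = \left(-9360 + \left(4 - 4\right)^{2}\right) \left(28451 - 178003\right) = \left(-9360 + 0^{2}\right) \left(-149552\right) = \left(-9360 + 0\right) \left(-149552\right) = \left(-9360\right) \left(-149552\right) = 1399806720$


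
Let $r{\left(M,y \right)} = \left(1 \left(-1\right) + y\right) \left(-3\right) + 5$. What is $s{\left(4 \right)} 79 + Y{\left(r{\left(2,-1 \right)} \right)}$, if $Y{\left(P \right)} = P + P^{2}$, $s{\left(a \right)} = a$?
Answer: $448$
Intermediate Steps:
$r{\left(M,y \right)} = 8 - 3 y$ ($r{\left(M,y \right)} = \left(-1 + y\right) \left(-3\right) + 5 = \left(3 - 3 y\right) + 5 = 8 - 3 y$)
$s{\left(4 \right)} 79 + Y{\left(r{\left(2,-1 \right)} \right)} = 4 \cdot 79 + \left(8 - -3\right) \left(1 + \left(8 - -3\right)\right) = 316 + \left(8 + 3\right) \left(1 + \left(8 + 3\right)\right) = 316 + 11 \left(1 + 11\right) = 316 + 11 \cdot 12 = 316 + 132 = 448$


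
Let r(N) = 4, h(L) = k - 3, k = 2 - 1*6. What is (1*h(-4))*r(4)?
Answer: -28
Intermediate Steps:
k = -4 (k = 2 - 6 = -4)
h(L) = -7 (h(L) = -4 - 3 = -7)
(1*h(-4))*r(4) = (1*(-7))*4 = -7*4 = -28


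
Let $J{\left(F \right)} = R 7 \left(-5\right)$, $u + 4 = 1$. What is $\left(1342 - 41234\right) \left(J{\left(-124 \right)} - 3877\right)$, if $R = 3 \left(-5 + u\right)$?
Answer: $121152004$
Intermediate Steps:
$u = -3$ ($u = -4 + 1 = -3$)
$R = -24$ ($R = 3 \left(-5 - 3\right) = 3 \left(-8\right) = -24$)
$J{\left(F \right)} = 840$ ($J{\left(F \right)} = \left(-24\right) 7 \left(-5\right) = \left(-168\right) \left(-5\right) = 840$)
$\left(1342 - 41234\right) \left(J{\left(-124 \right)} - 3877\right) = \left(1342 - 41234\right) \left(840 - 3877\right) = \left(-39892\right) \left(-3037\right) = 121152004$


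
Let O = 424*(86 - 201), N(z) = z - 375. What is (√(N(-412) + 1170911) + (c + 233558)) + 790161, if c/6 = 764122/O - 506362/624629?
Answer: 7794076397851903/7614227510 + 2*√292531 ≈ 1.0247e+6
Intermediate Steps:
N(z) = -375 + z
O = -48760 (O = 424*(-115) = -48760)
c = -752974457787/7614227510 (c = 6*(764122/(-48760) - 506362/624629) = 6*(764122*(-1/48760) - 506362*1/624629) = 6*(-382061/24380 - 506362/624629) = 6*(-250991485929/15228455020) = -752974457787/7614227510 ≈ -98.891)
(√(N(-412) + 1170911) + (c + 233558)) + 790161 = (√((-375 - 412) + 1170911) + (-752974457787/7614227510 + 233558)) + 790161 = (√(-787 + 1170911) + 1777610774322793/7614227510) + 790161 = (√1170124 + 1777610774322793/7614227510) + 790161 = (2*√292531 + 1777610774322793/7614227510) + 790161 = (1777610774322793/7614227510 + 2*√292531) + 790161 = 7794076397851903/7614227510 + 2*√292531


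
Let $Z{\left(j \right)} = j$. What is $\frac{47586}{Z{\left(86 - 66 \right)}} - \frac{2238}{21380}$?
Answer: $\frac{12716799}{5345} \approx 2379.2$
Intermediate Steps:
$\frac{47586}{Z{\left(86 - 66 \right)}} - \frac{2238}{21380} = \frac{47586}{86 - 66} - \frac{2238}{21380} = \frac{47586}{86 - 66} - \frac{1119}{10690} = \frac{47586}{20} - \frac{1119}{10690} = 47586 \cdot \frac{1}{20} - \frac{1119}{10690} = \frac{23793}{10} - \frac{1119}{10690} = \frac{12716799}{5345}$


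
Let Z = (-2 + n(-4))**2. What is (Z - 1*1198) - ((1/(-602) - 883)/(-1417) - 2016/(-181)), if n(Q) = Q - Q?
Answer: -186168520047/154399154 ≈ -1205.8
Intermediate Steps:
n(Q) = 0
Z = 4 (Z = (-2 + 0)**2 = (-2)**2 = 4)
(Z - 1*1198) - ((1/(-602) - 883)/(-1417) - 2016/(-181)) = (4 - 1*1198) - ((1/(-602) - 883)/(-1417) - 2016/(-181)) = (4 - 1198) - ((-1/602 - 883)*(-1/1417) - 2016*(-1/181)) = -1194 - (-531567/602*(-1/1417) + 2016/181) = -1194 - (531567/853034 + 2016/181) = -1194 - 1*1815930171/154399154 = -1194 - 1815930171/154399154 = -186168520047/154399154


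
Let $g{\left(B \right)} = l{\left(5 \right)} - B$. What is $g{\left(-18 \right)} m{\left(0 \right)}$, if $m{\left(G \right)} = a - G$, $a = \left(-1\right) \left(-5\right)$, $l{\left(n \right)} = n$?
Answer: $115$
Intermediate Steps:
$a = 5$
$m{\left(G \right)} = 5 - G$
$g{\left(B \right)} = 5 - B$
$g{\left(-18 \right)} m{\left(0 \right)} = \left(5 - -18\right) \left(5 - 0\right) = \left(5 + 18\right) \left(5 + 0\right) = 23 \cdot 5 = 115$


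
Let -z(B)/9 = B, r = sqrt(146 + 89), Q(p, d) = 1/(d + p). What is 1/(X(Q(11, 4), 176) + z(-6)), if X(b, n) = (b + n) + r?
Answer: 51765/11856526 - 225*sqrt(235)/11856526 ≈ 0.0040750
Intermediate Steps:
r = sqrt(235) ≈ 15.330
X(b, n) = b + n + sqrt(235) (X(b, n) = (b + n) + sqrt(235) = b + n + sqrt(235))
z(B) = -9*B
1/(X(Q(11, 4), 176) + z(-6)) = 1/((1/(4 + 11) + 176 + sqrt(235)) - 9*(-6)) = 1/((1/15 + 176 + sqrt(235)) + 54) = 1/((2641/15 + sqrt(235)) + 54) = 1/(3451/15 + sqrt(235))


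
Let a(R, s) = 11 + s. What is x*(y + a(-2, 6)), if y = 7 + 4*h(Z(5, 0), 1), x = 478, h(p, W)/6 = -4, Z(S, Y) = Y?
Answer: -34416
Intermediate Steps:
h(p, W) = -24 (h(p, W) = 6*(-4) = -24)
y = -89 (y = 7 + 4*(-24) = 7 - 96 = -89)
x*(y + a(-2, 6)) = 478*(-89 + (11 + 6)) = 478*(-89 + 17) = 478*(-72) = -34416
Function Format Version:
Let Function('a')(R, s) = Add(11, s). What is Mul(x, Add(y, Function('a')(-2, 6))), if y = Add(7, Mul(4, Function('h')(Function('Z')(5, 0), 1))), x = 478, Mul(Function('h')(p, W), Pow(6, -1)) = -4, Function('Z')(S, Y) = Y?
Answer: -34416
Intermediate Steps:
Function('h')(p, W) = -24 (Function('h')(p, W) = Mul(6, -4) = -24)
y = -89 (y = Add(7, Mul(4, -24)) = Add(7, -96) = -89)
Mul(x, Add(y, Function('a')(-2, 6))) = Mul(478, Add(-89, Add(11, 6))) = Mul(478, Add(-89, 17)) = Mul(478, -72) = -34416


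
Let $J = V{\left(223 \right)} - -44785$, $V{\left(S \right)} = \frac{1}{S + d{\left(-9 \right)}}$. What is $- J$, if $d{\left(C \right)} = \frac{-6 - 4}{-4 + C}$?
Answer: $- \frac{130279578}{2909} \approx -44785.0$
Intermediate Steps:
$d{\left(C \right)} = - \frac{10}{-4 + C}$
$V{\left(S \right)} = \frac{1}{\frac{10}{13} + S}$ ($V{\left(S \right)} = \frac{1}{S - \frac{10}{-4 - 9}} = \frac{1}{S - \frac{10}{-13}} = \frac{1}{S - - \frac{10}{13}} = \frac{1}{S + \frac{10}{13}} = \frac{1}{\frac{10}{13} + S}$)
$J = \frac{130279578}{2909}$ ($J = \frac{13}{10 + 13 \cdot 223} - -44785 = \frac{13}{10 + 2899} + 44785 = \frac{13}{2909} + 44785 = \frac{130279578}{2909} \approx 44785.0$)
$- J = \left(-1\right) \frac{130279578}{2909} = - \frac{130279578}{2909}$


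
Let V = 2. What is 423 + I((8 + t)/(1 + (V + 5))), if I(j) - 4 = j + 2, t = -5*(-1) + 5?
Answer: 1725/4 ≈ 431.25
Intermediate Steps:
t = 10 (t = 5 + 5 = 10)
I(j) = 6 + j (I(j) = 4 + (j + 2) = 4 + (2 + j) = 6 + j)
423 + I((8 + t)/(1 + (V + 5))) = 423 + (6 + (8 + 10)/(1 + (2 + 5))) = 423 + (6 + 18/(1 + 7)) = 423 + (6 + 18/8) = 423 + (6 + 18*(1/8)) = 423 + (6 + 9/4) = 423 + 33/4 = 1725/4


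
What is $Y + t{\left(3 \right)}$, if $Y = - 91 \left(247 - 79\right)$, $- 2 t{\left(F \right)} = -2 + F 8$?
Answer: $-15299$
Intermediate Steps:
$t{\left(F \right)} = 1 - 4 F$ ($t{\left(F \right)} = - \frac{-2 + F 8}{2} = - \frac{-2 + 8 F}{2} = 1 - 4 F$)
$Y = -15288$ ($Y = \left(-91\right) 168 = -15288$)
$Y + t{\left(3 \right)} = -15288 + \left(1 - 12\right) = -15288 - 11 = -15299$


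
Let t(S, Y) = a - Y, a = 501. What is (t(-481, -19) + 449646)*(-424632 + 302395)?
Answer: -55026941342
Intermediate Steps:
t(S, Y) = 501 - Y
(t(-481, -19) + 449646)*(-424632 + 302395) = ((501 - 1*(-19)) + 449646)*(-424632 + 302395) = ((501 + 19) + 449646)*(-122237) = (520 + 449646)*(-122237) = 450166*(-122237) = -55026941342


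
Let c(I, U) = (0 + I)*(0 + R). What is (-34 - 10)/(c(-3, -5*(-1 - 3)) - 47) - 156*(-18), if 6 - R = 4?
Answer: 148868/53 ≈ 2808.8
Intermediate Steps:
R = 2 (R = 6 - 1*4 = 6 - 4 = 2)
c(I, U) = 2*I (c(I, U) = (0 + I)*(0 + 2) = I*2 = 2*I)
(-34 - 10)/(c(-3, -5*(-1 - 3)) - 47) - 156*(-18) = (-34 - 10)/(2*(-3) - 47) - 156*(-18) = -44/(-6 - 47) + 2808 = -44/(-53) + 2808 = -44*(-1/53) + 2808 = 44/53 + 2808 = 148868/53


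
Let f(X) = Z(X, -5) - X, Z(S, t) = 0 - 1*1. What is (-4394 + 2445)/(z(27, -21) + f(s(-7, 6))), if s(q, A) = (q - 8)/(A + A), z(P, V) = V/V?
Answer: -7796/5 ≈ -1559.2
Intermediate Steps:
z(P, V) = 1
Z(S, t) = -1 (Z(S, t) = 0 - 1 = -1)
s(q, A) = (-8 + q)/(2*A) (s(q, A) = (-8 + q)/((2*A)) = (-8 + q)*(1/(2*A)) = (-8 + q)/(2*A))
f(X) = -1 - X
(-4394 + 2445)/(z(27, -21) + f(s(-7, 6))) = (-4394 + 2445)/(1 + (-1 - (-8 - 7)/(2*6))) = -1949/(1 + (-1 - (-15)/(2*6))) = -1949/(1 + (-1 - 1*(-5/4))) = -1949/(1 + (-1 + 5/4)) = -1949/(1 + ¼) = -1949/5/4 = -1949*⅘ = -7796/5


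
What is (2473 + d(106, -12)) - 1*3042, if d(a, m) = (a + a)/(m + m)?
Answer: -3467/6 ≈ -577.83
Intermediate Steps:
d(a, m) = a/m (d(a, m) = (2*a)/((2*m)) = (2*a)*(1/(2*m)) = a/m)
(2473 + d(106, -12)) - 1*3042 = (2473 + 106/(-12)) - 1*3042 = (2473 + 106*(-1/12)) - 3042 = (2473 - 53/6) - 3042 = 14785/6 - 3042 = -3467/6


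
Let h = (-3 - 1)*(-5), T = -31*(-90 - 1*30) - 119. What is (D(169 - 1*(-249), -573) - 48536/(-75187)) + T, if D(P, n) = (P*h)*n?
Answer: -359895985437/75187 ≈ -4.7867e+6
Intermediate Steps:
T = 3601 (T = -31*(-90 - 30) - 119 = -31*(-120) - 119 = 3720 - 119 = 3601)
h = 20 (h = -4*(-5) = 20)
D(P, n) = 20*P*n (D(P, n) = (P*20)*n = (20*P)*n = 20*P*n)
(D(169 - 1*(-249), -573) - 48536/(-75187)) + T = (20*(169 - 1*(-249))*(-573) - 48536/(-75187)) + 3601 = (20*(169 + 249)*(-573) - 48536*(-1/75187)) + 3601 = (20*418*(-573) + 48536/75187) + 3601 = (-4790280 + 48536/75187) + 3601 = -360166733824/75187 + 3601 = -359895985437/75187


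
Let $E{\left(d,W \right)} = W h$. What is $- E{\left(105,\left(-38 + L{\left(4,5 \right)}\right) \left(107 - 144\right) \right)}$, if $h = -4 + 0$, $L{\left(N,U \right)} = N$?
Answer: $5032$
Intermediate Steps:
$h = -4$
$E{\left(d,W \right)} = - 4 W$ ($E{\left(d,W \right)} = W \left(-4\right) = - 4 W$)
$- E{\left(105,\left(-38 + L{\left(4,5 \right)}\right) \left(107 - 144\right) \right)} = - \left(-4\right) \left(-38 + 4\right) \left(107 - 144\right) = - \left(-4\right) \left(\left(-34\right) \left(-37\right)\right) = - \left(-4\right) 1258 = \left(-1\right) \left(-5032\right) = 5032$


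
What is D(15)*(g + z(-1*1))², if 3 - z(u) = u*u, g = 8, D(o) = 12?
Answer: 1200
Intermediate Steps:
z(u) = 3 - u² (z(u) = 3 - u*u = 3 - u²)
D(15)*(g + z(-1*1))² = 12*(8 + (3 - (-1*1)²))² = 12*(8 + (3 - 1*(-1)²))² = 12*(8 + (3 - 1*1))² = 12*(8 + (3 - 1))² = 12*(8 + 2)² = 12*10² = 12*100 = 1200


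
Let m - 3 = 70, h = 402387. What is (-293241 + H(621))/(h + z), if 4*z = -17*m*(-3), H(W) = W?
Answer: -390160/537757 ≈ -0.72553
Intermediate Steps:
m = 73 (m = 3 + 70 = 73)
z = 3723/4 (z = (-17*73*(-3))/4 = (-1241*(-3))/4 = (1/4)*3723 = 3723/4 ≈ 930.75)
(-293241 + H(621))/(h + z) = (-293241 + 621)/(402387 + 3723/4) = -292620/1613271/4 = -292620*4/1613271 = -390160/537757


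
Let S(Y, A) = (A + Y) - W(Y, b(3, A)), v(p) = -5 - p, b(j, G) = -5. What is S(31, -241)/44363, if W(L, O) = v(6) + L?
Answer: -230/44363 ≈ -0.0051845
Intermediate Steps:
W(L, O) = -11 + L (W(L, O) = (-5 - 1*6) + L = (-5 - 6) + L = -11 + L)
S(Y, A) = 11 + A (S(Y, A) = (A + Y) - (-11 + Y) = (A + Y) + (11 - Y) = 11 + A)
S(31, -241)/44363 = (11 - 241)/44363 = -230*1/44363 = -230/44363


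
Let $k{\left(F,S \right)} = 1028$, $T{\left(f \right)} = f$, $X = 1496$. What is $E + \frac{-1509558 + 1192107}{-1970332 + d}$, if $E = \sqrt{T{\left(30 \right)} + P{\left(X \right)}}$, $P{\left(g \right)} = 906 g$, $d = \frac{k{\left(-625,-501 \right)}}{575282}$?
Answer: $\frac{30437307697}{188916088766} + \sqrt{1355406} \approx 1164.4$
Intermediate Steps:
$d = \frac{514}{287641}$ ($d = \frac{1028}{575282} = 1028 \cdot \frac{1}{575282} = \frac{514}{287641} \approx 0.0017869$)
$E = \sqrt{1355406}$ ($E = \sqrt{30 + 906 \cdot 1496} = \sqrt{30 + 1355376} = \sqrt{1355406} \approx 1164.2$)
$E + \frac{-1509558 + 1192107}{-1970332 + d} = \sqrt{1355406} + \frac{-1509558 + 1192107}{-1970332 + \frac{514}{287641}} = \sqrt{1355406} - \frac{317451}{- \frac{566748266298}{287641}} = \sqrt{1355406} - - \frac{30437307697}{188916088766} = \sqrt{1355406} + \frac{30437307697}{188916088766} = \frac{30437307697}{188916088766} + \sqrt{1355406}$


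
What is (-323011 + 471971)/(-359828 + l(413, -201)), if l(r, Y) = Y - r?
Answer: -74480/180221 ≈ -0.41327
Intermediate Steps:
(-323011 + 471971)/(-359828 + l(413, -201)) = (-323011 + 471971)/(-359828 + (-201 - 1*413)) = 148960/(-359828 + (-201 - 413)) = 148960/(-359828 - 614) = 148960/(-360442) = 148960*(-1/360442) = -74480/180221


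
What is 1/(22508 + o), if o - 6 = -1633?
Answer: 1/20881 ≈ 4.7890e-5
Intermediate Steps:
o = -1627 (o = 6 - 1633 = -1627)
1/(22508 + o) = 1/(22508 - 1627) = 1/20881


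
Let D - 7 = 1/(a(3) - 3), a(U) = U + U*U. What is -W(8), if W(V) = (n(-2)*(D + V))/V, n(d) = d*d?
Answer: -68/9 ≈ -7.5556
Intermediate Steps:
a(U) = U + U²
n(d) = d²
D = 64/9 (D = 7 + 1/(3*(1 + 3) - 3) = 7 + 1/(3*4 - 3) = 7 + 1/(12 - 3) = 7 + 1/9 = 7 + ⅑ = 64/9 ≈ 7.1111)
W(V) = (256/9 + 4*V)/V (W(V) = ((-2)²*(64/9 + V))/V = (4*(64/9 + V))/V = (256/9 + 4*V)/V)
-W(8) = -(4 + (256/9)/8) = -(4 + (256/9)*(⅛)) = -(4 + 32/9) = -1*68/9 = -68/9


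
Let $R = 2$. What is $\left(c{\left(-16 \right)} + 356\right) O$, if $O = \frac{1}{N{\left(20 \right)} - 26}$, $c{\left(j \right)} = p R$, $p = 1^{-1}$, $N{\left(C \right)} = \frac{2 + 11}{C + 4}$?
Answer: $- \frac{8592}{611} \approx -14.062$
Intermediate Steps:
$N{\left(C \right)} = \frac{13}{4 + C}$
$p = 1$
$c{\left(j \right)} = 2$ ($c{\left(j \right)} = 1 \cdot 2 = 2$)
$O = - \frac{24}{611}$ ($O = \frac{1}{\frac{13}{4 + 20} - 26} = \frac{1}{\frac{13}{24} - 26} = \frac{1}{- \frac{611}{24}} = - \frac{24}{611} \approx -0.03928$)
$\left(c{\left(-16 \right)} + 356\right) O = \left(2 + 356\right) \left(- \frac{24}{611}\right) = 358 \left(- \frac{24}{611}\right) = - \frac{8592}{611}$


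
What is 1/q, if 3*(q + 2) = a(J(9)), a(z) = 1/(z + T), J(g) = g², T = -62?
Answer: -57/113 ≈ -0.50443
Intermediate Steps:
a(z) = 1/(-62 + z) (a(z) = 1/(z - 62) = 1/(-62 + z))
q = -113/57 (q = -2 + 1/(3*(-62 + 9²)) = -2 + 1/(3*(-62 + 81)) = -2 + (⅓)/19 = -2 + (⅓)*(1/19) = -2 + 1/57 = -113/57 ≈ -1.9825)
1/q = 1/(-113/57) = -57/113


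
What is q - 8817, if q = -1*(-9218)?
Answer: 401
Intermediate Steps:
q = 9218
q - 8817 = 9218 - 8817 = 401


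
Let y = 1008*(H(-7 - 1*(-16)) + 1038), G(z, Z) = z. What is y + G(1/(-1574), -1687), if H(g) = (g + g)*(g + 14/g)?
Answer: 1948334975/1574 ≈ 1.2378e+6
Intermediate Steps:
H(g) = 2*g*(g + 14/g) (H(g) = (2*g)*(g + 14/g) = 2*g*(g + 14/g))
y = 1237824 (y = 1008*((28 + 2*(-7 - 1*(-16))²) + 1038) = 1008*((28 + 2*(-7 + 16)²) + 1038) = 1008*((28 + 2*9²) + 1038) = 1008*((28 + 2*81) + 1038) = 1008*((28 + 162) + 1038) = 1008*(190 + 1038) = 1008*1228 = 1237824)
y + G(1/(-1574), -1687) = 1237824 + 1/(-1574) = 1237824 - 1/1574 = 1948334975/1574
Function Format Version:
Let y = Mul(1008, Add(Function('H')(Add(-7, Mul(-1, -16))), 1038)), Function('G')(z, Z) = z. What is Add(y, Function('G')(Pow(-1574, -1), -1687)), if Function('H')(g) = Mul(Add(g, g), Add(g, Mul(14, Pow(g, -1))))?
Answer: Rational(1948334975, 1574) ≈ 1.2378e+6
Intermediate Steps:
Function('H')(g) = Mul(2, g, Add(g, Mul(14, Pow(g, -1)))) (Function('H')(g) = Mul(Mul(2, g), Add(g, Mul(14, Pow(g, -1)))) = Mul(2, g, Add(g, Mul(14, Pow(g, -1)))))
y = 1237824 (y = Mul(1008, Add(Add(28, Mul(2, Pow(Add(-7, Mul(-1, -16)), 2))), 1038)) = Mul(1008, Add(Add(28, Mul(2, Pow(Add(-7, 16), 2))), 1038)) = Mul(1008, Add(Add(28, Mul(2, Pow(9, 2))), 1038)) = Mul(1008, Add(Add(28, Mul(2, 81)), 1038)) = Mul(1008, Add(Add(28, 162), 1038)) = Mul(1008, Add(190, 1038)) = Mul(1008, 1228) = 1237824)
Add(y, Function('G')(Pow(-1574, -1), -1687)) = Add(1237824, Pow(-1574, -1)) = Add(1237824, Rational(-1, 1574)) = Rational(1948334975, 1574)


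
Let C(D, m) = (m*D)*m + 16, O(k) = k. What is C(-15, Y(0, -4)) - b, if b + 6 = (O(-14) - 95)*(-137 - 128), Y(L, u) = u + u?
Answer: -29823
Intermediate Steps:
Y(L, u) = 2*u
C(D, m) = 16 + D*m² (C(D, m) = (D*m)*m + 16 = D*m² + 16 = 16 + D*m²)
b = 28879 (b = -6 + (-14 - 95)*(-137 - 128) = -6 - 109*(-265) = -6 + 28885 = 28879)
C(-15, Y(0, -4)) - b = (16 - 15*(2*(-4))²) - 1*28879 = (16 - 15*(-8)²) - 28879 = (16 - 15*64) - 28879 = (16 - 960) - 28879 = -944 - 28879 = -29823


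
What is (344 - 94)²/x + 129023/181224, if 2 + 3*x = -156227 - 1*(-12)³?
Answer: -14045317477/27999289224 ≈ -0.50163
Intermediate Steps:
x = -154501/3 (x = -⅔ + (-156227 - 1*(-12)³)/3 = -⅔ + (-156227 - 1*(-1728))/3 = -⅔ + (-156227 + 1728)/3 = -⅔ + (⅓)*(-154499) = -⅔ - 154499/3 = -154501/3 ≈ -51500.)
(344 - 94)²/x + 129023/181224 = (344 - 94)²/(-154501/3) + 129023/181224 = 250²*(-3/154501) + 129023*(1/181224) = 62500*(-3/154501) + 129023/181224 = -187500/154501 + 129023/181224 = -14045317477/27999289224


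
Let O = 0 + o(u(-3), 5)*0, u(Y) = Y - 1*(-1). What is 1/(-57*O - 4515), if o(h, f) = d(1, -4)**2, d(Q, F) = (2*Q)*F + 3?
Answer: -1/4515 ≈ -0.00022148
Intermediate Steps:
d(Q, F) = 3 + 2*F*Q (d(Q, F) = 2*F*Q + 3 = 3 + 2*F*Q)
u(Y) = 1 + Y (u(Y) = Y + 1 = 1 + Y)
o(h, f) = 25 (o(h, f) = (3 + 2*(-4)*1)**2 = (3 - 8)**2 = (-5)**2 = 25)
O = 0 (O = 0 + 25*0 = 0 + 0 = 0)
1/(-57*O - 4515) = 1/(-57*0 - 4515) = 1/(0 - 4515) = 1/(-4515) = -1/4515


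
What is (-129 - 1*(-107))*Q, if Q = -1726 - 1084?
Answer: 61820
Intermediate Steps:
Q = -2810
(-129 - 1*(-107))*Q = (-129 - 1*(-107))*(-2810) = (-129 + 107)*(-2810) = -22*(-2810) = 61820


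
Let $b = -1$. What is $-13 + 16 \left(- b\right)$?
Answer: $3$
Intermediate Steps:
$-13 + 16 \left(- b\right) = -13 + 16 \left(\left(-1\right) \left(-1\right)\right) = -13 + 16 \cdot 1 = -13 + 16 = 3$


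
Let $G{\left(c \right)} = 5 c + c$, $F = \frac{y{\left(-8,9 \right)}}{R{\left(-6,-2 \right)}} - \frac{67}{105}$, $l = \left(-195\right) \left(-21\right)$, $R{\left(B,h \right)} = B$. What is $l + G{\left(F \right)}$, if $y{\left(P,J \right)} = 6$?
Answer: $\frac{142981}{35} \approx 4085.2$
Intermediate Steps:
$l = 4095$
$F = - \frac{172}{105}$ ($F = \frac{6}{-6} - \frac{67}{105} = 6 \left(- \frac{1}{6}\right) - \frac{67}{105} = -1 - \frac{67}{105} = - \frac{172}{105} \approx -1.6381$)
$G{\left(c \right)} = 6 c$
$l + G{\left(F \right)} = 4095 + 6 \left(- \frac{172}{105}\right) = 4095 - \frac{344}{35} = \frac{142981}{35}$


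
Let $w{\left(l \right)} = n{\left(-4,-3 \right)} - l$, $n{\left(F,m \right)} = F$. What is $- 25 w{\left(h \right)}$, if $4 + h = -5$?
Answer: $-125$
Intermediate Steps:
$h = -9$ ($h = -4 - 5 = -9$)
$w{\left(l \right)} = -4 - l$
$- 25 w{\left(h \right)} = - 25 \left(-4 - -9\right) = - 25 \left(-4 + 9\right) = \left(-25\right) 5 = -125$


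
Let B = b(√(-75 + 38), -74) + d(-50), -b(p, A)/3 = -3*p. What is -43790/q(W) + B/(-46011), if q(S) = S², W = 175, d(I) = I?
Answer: -8217512/5751375 - 3*I*√37/15337 ≈ -1.4288 - 0.0011898*I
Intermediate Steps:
b(p, A) = 9*p (b(p, A) = -(-9)*p = 9*p)
B = -50 + 9*I*√37 (B = 9*√(-75 + 38) - 50 = 9*√(-37) - 50 = 9*(I*√37) - 50 = 9*I*√37 - 50 = -50 + 9*I*√37 ≈ -50.0 + 54.745*I)
-43790/q(W) + B/(-46011) = -43790/(175²) + (-50 + 9*I*√37)/(-46011) = -43790/30625 + (-50 + 9*I*√37)*(-1/46011) = -43790*1/30625 + (50/46011 - 3*I*√37/15337) = -8758/6125 + (50/46011 - 3*I*√37/15337) = -8217512/5751375 - 3*I*√37/15337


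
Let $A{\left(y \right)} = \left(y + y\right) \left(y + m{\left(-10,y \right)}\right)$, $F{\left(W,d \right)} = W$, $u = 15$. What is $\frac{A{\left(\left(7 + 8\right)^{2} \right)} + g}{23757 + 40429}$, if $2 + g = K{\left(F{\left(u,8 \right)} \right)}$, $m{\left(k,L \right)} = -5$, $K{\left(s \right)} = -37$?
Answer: $\frac{98961}{64186} \approx 1.5418$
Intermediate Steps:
$g = -39$ ($g = -2 - 37 = -39$)
$A{\left(y \right)} = 2 y \left(-5 + y\right)$ ($A{\left(y \right)} = \left(y + y\right) \left(y - 5\right) = 2 y \left(-5 + y\right)$)
$\frac{A{\left(\left(7 + 8\right)^{2} \right)} + g}{23757 + 40429} = \frac{2 \left(7 + 8\right)^{2} \left(-5 + \left(7 + 8\right)^{2}\right) - 39}{23757 + 40429} = \frac{2 \cdot 15^{2} \left(-5 + 15^{2}\right) - 39}{64186} = \left(2 \cdot 225 \left(-5 + 225\right) - 39\right) \frac{1}{64186} = \left(2 \cdot 225 \cdot 220 - 39\right) \frac{1}{64186} = \left(99000 - 39\right) \frac{1}{64186} = 98961 \cdot \frac{1}{64186} = \frac{98961}{64186}$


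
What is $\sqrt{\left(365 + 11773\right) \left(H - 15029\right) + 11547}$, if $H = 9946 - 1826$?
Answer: $3 i \sqrt{9316655} \approx 9157.0 i$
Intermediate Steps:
$H = 8120$
$\sqrt{\left(365 + 11773\right) \left(H - 15029\right) + 11547} = \sqrt{\left(365 + 11773\right) \left(8120 - 15029\right) + 11547} = \sqrt{12138 \left(-6909\right) + 11547} = \sqrt{-83861442 + 11547} = \sqrt{-83849895} = 3 i \sqrt{9316655}$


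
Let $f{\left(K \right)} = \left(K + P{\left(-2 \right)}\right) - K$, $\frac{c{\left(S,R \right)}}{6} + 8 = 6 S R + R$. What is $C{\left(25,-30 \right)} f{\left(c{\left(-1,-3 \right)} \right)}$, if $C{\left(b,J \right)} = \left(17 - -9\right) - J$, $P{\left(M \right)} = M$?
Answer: $-112$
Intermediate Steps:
$c{\left(S,R \right)} = -48 + 6 R + 36 R S$ ($c{\left(S,R \right)} = -48 + 6 \left(6 S R + R\right) = -48 + 6 \left(6 R S + R\right) = -48 + 6 \left(R + 6 R S\right) = -48 + \left(6 R + 36 R S\right) = -48 + 6 R + 36 R S$)
$C{\left(b,J \right)} = 26 - J$ ($C{\left(b,J \right)} = \left(17 + 9\right) - J = 26 - J$)
$f{\left(K \right)} = -2$ ($f{\left(K \right)} = \left(K - 2\right) - K = \left(-2 + K\right) - K = -2$)
$C{\left(25,-30 \right)} f{\left(c{\left(-1,-3 \right)} \right)} = \left(26 - -30\right) \left(-2\right) = \left(26 + 30\right) \left(-2\right) = 56 \left(-2\right) = -112$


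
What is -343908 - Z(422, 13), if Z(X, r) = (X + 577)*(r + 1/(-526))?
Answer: -187725771/526 ≈ -3.5689e+5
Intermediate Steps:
Z(X, r) = (577 + X)*(-1/526 + r) (Z(X, r) = (577 + X)*(r - 1/526) = (577 + X)*(-1/526 + r))
-343908 - Z(422, 13) = -343908 - (-577/526 + 577*13 - 1/526*422 + 422*13) = -343908 - (-577/526 + 7501 - 211/263 + 5486) = -343908 - 1*6830163/526 = -343908 - 6830163/526 = -187725771/526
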